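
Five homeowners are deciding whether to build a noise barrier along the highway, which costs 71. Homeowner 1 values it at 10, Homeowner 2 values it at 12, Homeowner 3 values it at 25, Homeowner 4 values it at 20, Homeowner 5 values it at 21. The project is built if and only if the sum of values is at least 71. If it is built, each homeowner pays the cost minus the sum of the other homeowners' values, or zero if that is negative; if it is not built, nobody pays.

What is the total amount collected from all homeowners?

15

Total value 88 ≥ cost 71, so it is built.
Homeowner 1: others sum to 78; max(0, 71 - 78) = 0.
Homeowner 2: others sum to 76; max(0, 71 - 76) = 0.
Homeowner 3: others sum to 63; max(0, 71 - 63) = 8.
Homeowner 4: others sum to 68; max(0, 71 - 68) = 3.
Homeowner 5: others sum to 67; max(0, 71 - 67) = 4.
Total collected = 0 + 0 + 8 + 3 + 4 = 15.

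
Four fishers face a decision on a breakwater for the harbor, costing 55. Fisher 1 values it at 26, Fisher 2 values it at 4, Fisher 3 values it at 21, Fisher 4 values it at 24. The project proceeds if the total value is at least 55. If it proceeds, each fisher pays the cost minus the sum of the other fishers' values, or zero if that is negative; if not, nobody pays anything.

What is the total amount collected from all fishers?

11

Total value 75 ≥ cost 55, so it is built.
Fisher 1: others sum to 49; max(0, 55 - 49) = 6.
Fisher 2: others sum to 71; max(0, 55 - 71) = 0.
Fisher 3: others sum to 54; max(0, 55 - 54) = 1.
Fisher 4: others sum to 51; max(0, 55 - 51) = 4.
Total collected = 6 + 0 + 1 + 4 = 11.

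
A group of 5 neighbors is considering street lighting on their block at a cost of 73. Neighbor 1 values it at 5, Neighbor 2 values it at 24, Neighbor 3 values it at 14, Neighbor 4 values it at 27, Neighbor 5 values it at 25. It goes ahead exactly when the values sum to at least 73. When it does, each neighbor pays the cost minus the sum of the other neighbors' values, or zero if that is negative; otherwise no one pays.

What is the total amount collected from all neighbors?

Total value 95 ≥ cost 73, so it is built.
Neighbor 1: others sum to 90; max(0, 73 - 90) = 0.
Neighbor 2: others sum to 71; max(0, 73 - 71) = 2.
Neighbor 3: others sum to 81; max(0, 73 - 81) = 0.
Neighbor 4: others sum to 68; max(0, 73 - 68) = 5.
Neighbor 5: others sum to 70; max(0, 73 - 70) = 3.
Total collected = 0 + 2 + 0 + 5 + 3 = 10.

10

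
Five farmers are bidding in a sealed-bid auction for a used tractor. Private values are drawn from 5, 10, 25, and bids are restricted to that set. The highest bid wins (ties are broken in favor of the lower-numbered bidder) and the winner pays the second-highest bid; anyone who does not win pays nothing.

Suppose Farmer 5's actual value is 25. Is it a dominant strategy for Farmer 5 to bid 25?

Check each profile of the others' bids and compare truth against every alternative bid.
Others bid (5, 5, 5, 10): truth gives 15, best alternative gives 0.
Others bid (5, 5, 10, 5): truth gives 15, best alternative gives 0.
Others bid (5, 5, 10, 10): truth gives 15, best alternative gives 0.
Others bid (5, 10, 5, 5): truth gives 15, best alternative gives 0.
Others bid (5, 10, 5, 10): truth gives 15, best alternative gives 0.
Others bid (5, 10, 10, 5): truth gives 15, best alternative gives 0.
(Remaining 75 profiles checked similarly; truth is weakly best in each.)
In every case the truthful bid is at least as good as any alternative, so it is a dominant strategy.

Yes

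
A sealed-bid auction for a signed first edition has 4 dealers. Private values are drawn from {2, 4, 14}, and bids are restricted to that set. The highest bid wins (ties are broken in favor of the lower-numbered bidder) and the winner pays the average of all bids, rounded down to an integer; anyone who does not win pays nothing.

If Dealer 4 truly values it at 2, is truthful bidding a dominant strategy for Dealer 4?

Yes

Check each profile of the others' bids and compare truth against every alternative bid.
Others bid (2, 2, 2): truth gives 0, best alternative gives 0.
Others bid (2, 2, 4): truth gives 0, best alternative gives 0.
Others bid (2, 2, 14): truth gives 0, best alternative gives 0.
Others bid (2, 4, 2): truth gives 0, best alternative gives 0.
Others bid (2, 4, 4): truth gives 0, best alternative gives 0.
Others bid (2, 4, 14): truth gives 0, best alternative gives 0.
(Remaining 21 profiles checked similarly; truth is weakly best in each.)
In every case the truthful bid is at least as good as any alternative, so it is a dominant strategy.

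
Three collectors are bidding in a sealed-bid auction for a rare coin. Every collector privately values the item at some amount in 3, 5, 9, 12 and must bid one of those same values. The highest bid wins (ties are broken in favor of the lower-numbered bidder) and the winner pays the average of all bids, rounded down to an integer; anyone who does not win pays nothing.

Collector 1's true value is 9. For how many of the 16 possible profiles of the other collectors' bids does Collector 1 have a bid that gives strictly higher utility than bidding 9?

Others bid (3, 3): truth gives 4; bid 3 gives 6 > 4. Violating.
Others bid (3, 5): truth gives 4; bid 5 gives 5 > 4. Violating.
Others bid (5, 3): truth gives 4; bid 5 gives 5 > 4. Violating.
Others bid (5, 5): truth gives 3; bid 5 gives 4 > 3. Violating.
Others bid (3, 9): truth gives 2; no alternative beats it.
Others bid (3, 12): truth gives 0; no alternative beats it.
(Checking all 16 profiles: 4 have a profitable deviation, 12 do not.)

4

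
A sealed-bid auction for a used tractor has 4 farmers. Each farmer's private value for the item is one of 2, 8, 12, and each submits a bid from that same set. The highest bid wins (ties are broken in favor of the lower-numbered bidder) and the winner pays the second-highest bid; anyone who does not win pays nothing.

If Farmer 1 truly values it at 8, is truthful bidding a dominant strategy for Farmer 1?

Check each profile of the others' bids and compare truth against every alternative bid.
Others bid (2, 2, 2): truth gives 6, best alternative gives 6.
Others bid (2, 2, 8): truth gives 0, best alternative gives 0.
Others bid (2, 2, 12): truth gives 0, best alternative gives 0.
Others bid (2, 8, 2): truth gives 0, best alternative gives 0.
Others bid (2, 8, 8): truth gives 0, best alternative gives 0.
Others bid (2, 8, 12): truth gives 0, best alternative gives 0.
(Remaining 21 profiles checked similarly; truth is weakly best in each.)
In every case the truthful bid is at least as good as any alternative, so it is a dominant strategy.

Yes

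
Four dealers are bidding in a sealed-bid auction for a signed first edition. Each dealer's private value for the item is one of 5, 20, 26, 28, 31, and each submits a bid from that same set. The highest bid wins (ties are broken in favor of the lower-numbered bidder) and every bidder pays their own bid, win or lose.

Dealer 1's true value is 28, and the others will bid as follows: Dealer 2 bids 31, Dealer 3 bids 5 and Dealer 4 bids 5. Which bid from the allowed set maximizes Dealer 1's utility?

Bid 5: loses but pays 5, utility -5.
Bid 20: loses but pays 20, utility -20.
Bid 26: loses but pays 26, utility -26.
Bid 28: loses but pays 28, utility -28.
Bid 31: wins, pays 31, utility 28 - 31 = -3.
The best choice is 31 with utility -3.

31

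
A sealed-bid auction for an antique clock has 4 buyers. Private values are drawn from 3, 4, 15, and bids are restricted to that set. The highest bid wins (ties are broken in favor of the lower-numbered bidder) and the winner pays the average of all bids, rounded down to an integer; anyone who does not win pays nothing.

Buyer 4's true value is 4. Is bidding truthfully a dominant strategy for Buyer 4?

Yes

Check each profile of the others' bids and compare truth against every alternative bid.
Others bid (3, 3, 3): truth gives 1, best alternative gives 0.
Others bid (3, 3, 4): truth gives 0, best alternative gives 0.
Others bid (3, 3, 15): truth gives 0, best alternative gives 0.
Others bid (3, 4, 3): truth gives 0, best alternative gives 0.
Others bid (3, 4, 4): truth gives 0, best alternative gives 0.
Others bid (3, 4, 15): truth gives 0, best alternative gives 0.
(Remaining 21 profiles checked similarly; truth is weakly best in each.)
In every case the truthful bid is at least as good as any alternative, so it is a dominant strategy.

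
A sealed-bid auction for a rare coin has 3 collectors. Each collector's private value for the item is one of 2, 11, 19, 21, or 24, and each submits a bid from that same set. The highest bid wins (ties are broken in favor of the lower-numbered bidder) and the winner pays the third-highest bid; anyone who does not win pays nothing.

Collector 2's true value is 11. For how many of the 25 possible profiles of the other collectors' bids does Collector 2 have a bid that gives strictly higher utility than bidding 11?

Others bid (2, 19): truth gives 0; bid 19 gives 9 > 0. Violating.
Others bid (2, 21): truth gives 0; bid 21 gives 9 > 0. Violating.
Others bid (2, 24): truth gives 0; bid 24 gives 9 > 0. Violating.
Others bid (11, 2): truth gives 0; bid 19 gives 9 > 0. Violating.
Others bid (2, 2): truth gives 9; no alternative beats it.
Others bid (2, 11): truth gives 9; no alternative beats it.
(Checking all 25 profiles: 6 have a profitable deviation, 19 do not.)

6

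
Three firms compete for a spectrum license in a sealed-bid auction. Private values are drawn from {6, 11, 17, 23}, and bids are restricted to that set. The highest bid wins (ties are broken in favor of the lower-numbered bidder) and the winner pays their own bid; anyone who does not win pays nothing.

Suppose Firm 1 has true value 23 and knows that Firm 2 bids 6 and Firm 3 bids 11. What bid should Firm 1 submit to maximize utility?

Bid 6: loses, pays 0, utility 0.
Bid 11: wins, pays 11, utility 23 - 11 = 12.
Bid 17: wins, pays 17, utility 23 - 17 = 6.
Bid 23: wins, pays 23, utility 23 - 23 = 0.
The best choice is 11 with utility 12.

11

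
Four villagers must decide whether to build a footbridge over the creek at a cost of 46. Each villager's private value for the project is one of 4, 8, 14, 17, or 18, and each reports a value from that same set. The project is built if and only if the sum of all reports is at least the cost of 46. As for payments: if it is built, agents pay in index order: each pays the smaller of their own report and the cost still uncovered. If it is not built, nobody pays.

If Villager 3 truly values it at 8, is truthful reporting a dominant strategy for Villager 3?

No

Consider the case where Villager 1 reports 8, Villager 2 reports 17 and Villager 4 reports 17.
Truthful report 8: project built, pays 8, utility 8 - 8 = 0.
Report 4 instead: project built, pays 4, utility 8 - 4 = 4.
Since 4 > 0, reporting 4 is strictly better here, so truthful reporting is not dominant.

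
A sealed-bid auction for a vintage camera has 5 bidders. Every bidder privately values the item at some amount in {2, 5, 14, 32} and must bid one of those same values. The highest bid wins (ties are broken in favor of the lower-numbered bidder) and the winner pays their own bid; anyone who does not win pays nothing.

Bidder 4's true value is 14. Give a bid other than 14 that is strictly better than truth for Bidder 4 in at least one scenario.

5

Suppose Bidder 1 bids 2, Bidder 2 bids 2, Bidder 3 bids 2 and Bidder 5 bids 2.
Bid 14: wins, pays 14, utility 14 - 14 = 0.
Bid 5: wins, pays 5, utility 14 - 5 = 9.
So bidding 5 beats truth here (9 > 0).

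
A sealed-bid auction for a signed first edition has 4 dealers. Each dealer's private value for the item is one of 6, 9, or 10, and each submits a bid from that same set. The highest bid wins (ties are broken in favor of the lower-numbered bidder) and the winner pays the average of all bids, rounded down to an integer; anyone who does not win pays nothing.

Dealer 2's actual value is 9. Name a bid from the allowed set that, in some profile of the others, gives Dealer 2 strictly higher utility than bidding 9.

10

Suppose Dealer 1 bids 6, Dealer 3 bids 6 and Dealer 4 bids 10.
Bid 9: loses, pays 0, utility 0.
Bid 10: wins, pays 8, utility 9 - 8 = 1.
So bidding 10 beats truth here (1 > 0).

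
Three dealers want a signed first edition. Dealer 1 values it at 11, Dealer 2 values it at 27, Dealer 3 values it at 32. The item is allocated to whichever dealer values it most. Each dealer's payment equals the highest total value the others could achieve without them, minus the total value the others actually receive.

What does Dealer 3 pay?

Dealer 3 has the highest value and receives the item.
Without Dealer 3, the item would go to the next-highest value, 27, so the others could achieve 27.
With Dealer 3 present and winning, the others receive nothing, so their total is 0.
Payment = 27 - 0 = 27.

27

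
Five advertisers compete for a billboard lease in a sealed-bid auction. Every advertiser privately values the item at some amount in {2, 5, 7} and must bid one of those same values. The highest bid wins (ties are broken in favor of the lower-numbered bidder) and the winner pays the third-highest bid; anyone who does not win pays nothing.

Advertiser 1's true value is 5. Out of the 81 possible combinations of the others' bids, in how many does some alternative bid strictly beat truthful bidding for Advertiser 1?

4

Others bid (2, 2, 2, 7): truth gives 0; bid 7 gives 3 > 0. Violating.
Others bid (2, 2, 7, 2): truth gives 0; bid 7 gives 3 > 0. Violating.
Others bid (2, 7, 2, 2): truth gives 0; bid 7 gives 3 > 0. Violating.
Others bid (7, 2, 2, 2): truth gives 0; bid 7 gives 3 > 0. Violating.
Others bid (2, 2, 2, 2): truth gives 3; no alternative beats it.
Others bid (2, 2, 2, 5): truth gives 3; no alternative beats it.
(Checking all 81 profiles: 4 have a profitable deviation, 77 do not.)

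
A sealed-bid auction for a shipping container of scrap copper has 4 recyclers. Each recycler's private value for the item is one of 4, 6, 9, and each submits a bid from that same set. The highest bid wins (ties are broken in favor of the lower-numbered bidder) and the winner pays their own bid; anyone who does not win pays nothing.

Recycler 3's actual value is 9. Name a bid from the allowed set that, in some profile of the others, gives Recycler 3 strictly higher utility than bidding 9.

Suppose Recycler 1 bids 4, Recycler 2 bids 4 and Recycler 4 bids 4.
Bid 9: wins, pays 9, utility 9 - 9 = 0.
Bid 6: wins, pays 6, utility 9 - 6 = 3.
So bidding 6 beats truth here (3 > 0).

6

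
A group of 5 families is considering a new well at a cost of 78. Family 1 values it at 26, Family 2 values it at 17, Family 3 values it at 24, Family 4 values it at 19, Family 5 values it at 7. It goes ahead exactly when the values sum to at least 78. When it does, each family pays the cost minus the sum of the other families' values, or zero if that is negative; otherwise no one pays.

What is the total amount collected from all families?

Total value 93 ≥ cost 78, so it is built.
Family 1: others sum to 67; max(0, 78 - 67) = 11.
Family 2: others sum to 76; max(0, 78 - 76) = 2.
Family 3: others sum to 69; max(0, 78 - 69) = 9.
Family 4: others sum to 74; max(0, 78 - 74) = 4.
Family 5: others sum to 86; max(0, 78 - 86) = 0.
Total collected = 11 + 2 + 9 + 4 + 0 = 26.

26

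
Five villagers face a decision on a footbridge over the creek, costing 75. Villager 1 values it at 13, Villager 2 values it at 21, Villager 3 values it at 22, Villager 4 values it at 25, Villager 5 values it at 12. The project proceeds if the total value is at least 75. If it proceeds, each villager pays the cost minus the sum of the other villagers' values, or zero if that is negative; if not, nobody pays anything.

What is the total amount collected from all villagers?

14

Total value 93 ≥ cost 75, so it is built.
Villager 1: others sum to 80; max(0, 75 - 80) = 0.
Villager 2: others sum to 72; max(0, 75 - 72) = 3.
Villager 3: others sum to 71; max(0, 75 - 71) = 4.
Villager 4: others sum to 68; max(0, 75 - 68) = 7.
Villager 5: others sum to 81; max(0, 75 - 81) = 0.
Total collected = 0 + 3 + 4 + 7 + 0 = 14.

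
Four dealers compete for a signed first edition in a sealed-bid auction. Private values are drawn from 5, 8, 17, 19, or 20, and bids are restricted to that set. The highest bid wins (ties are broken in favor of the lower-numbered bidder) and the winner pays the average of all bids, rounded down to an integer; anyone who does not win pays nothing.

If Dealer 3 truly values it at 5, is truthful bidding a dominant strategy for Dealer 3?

Check each profile of the others' bids and compare truth against every alternative bid.
Others bid (5, 5, 8): truth gives 0, best alternative gives -1.
Others bid (5, 5, 5): truth gives 0, best alternative gives 0.
Others bid (5, 5, 17): truth gives 0, best alternative gives 0.
Others bid (5, 5, 19): truth gives 0, best alternative gives 0.
Others bid (5, 5, 20): truth gives 0, best alternative gives 0.
Others bid (5, 8, 5): truth gives 0, best alternative gives 0.
(Remaining 119 profiles checked similarly; truth is weakly best in each.)
In every case the truthful bid is at least as good as any alternative, so it is a dominant strategy.

Yes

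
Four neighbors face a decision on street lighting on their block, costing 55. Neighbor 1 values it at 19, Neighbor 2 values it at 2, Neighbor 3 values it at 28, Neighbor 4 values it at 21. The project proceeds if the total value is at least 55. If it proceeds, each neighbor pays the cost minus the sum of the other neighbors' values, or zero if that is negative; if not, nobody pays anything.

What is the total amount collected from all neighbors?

Total value 70 ≥ cost 55, so it is built.
Neighbor 1: others sum to 51; max(0, 55 - 51) = 4.
Neighbor 2: others sum to 68; max(0, 55 - 68) = 0.
Neighbor 3: others sum to 42; max(0, 55 - 42) = 13.
Neighbor 4: others sum to 49; max(0, 55 - 49) = 6.
Total collected = 4 + 0 + 13 + 6 = 23.

23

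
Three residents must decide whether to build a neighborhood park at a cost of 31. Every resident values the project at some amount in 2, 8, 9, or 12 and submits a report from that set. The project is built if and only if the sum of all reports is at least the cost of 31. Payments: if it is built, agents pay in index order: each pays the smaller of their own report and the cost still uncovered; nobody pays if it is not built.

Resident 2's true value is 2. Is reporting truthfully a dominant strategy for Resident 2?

Yes

Check each profile of the others' reports and compare truth against every alternative report.
Others report (12, 12): truth gives 0, best alternative gives -6.
Others report (2, 2): truth gives 0, best alternative gives 0.
Others report (2, 8): truth gives 0, best alternative gives 0.
Others report (2, 9): truth gives 0, best alternative gives 0.
Others report (2, 12): truth gives 0, best alternative gives 0.
Others report (8, 2): truth gives 0, best alternative gives 0.
(Remaining 10 profiles checked similarly; truth is weakly best in each.)
In every case the truthful report is at least as good as any alternative, so it is a dominant strategy.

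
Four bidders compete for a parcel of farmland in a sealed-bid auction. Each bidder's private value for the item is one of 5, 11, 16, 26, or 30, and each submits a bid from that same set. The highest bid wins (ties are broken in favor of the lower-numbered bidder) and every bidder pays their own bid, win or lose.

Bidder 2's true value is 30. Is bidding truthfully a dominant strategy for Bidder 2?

No

Consider the case where Bidder 1 bids 5, Bidder 3 bids 5 and Bidder 4 bids 5.
Truthful bid 30: wins, pays 30, utility 30 - 30 = 0.
Bid 11 instead: wins, pays 11, utility 30 - 11 = 19.
Since 19 > 0, bidding 11 is strictly better here, so truthful bidding is not dominant.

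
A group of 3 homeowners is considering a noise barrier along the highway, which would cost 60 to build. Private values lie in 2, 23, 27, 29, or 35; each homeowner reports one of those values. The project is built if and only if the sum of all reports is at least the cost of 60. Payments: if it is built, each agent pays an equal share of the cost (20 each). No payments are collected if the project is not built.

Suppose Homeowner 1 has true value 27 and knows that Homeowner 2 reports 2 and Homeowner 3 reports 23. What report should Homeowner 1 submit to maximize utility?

Report 2: project not built, utility 0.
Report 23: project not built, utility 0.
Report 27: project not built, utility 0.
Report 29: project not built, utility 0.
Report 35: project built, pays 20, utility 27 - 20 = 7.
The best choice is 35 with utility 7.

35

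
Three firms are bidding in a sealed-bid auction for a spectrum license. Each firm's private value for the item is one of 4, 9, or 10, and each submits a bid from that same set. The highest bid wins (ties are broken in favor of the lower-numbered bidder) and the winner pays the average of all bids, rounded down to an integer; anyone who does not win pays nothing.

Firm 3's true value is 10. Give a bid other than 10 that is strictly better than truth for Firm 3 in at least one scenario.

Suppose Firm 1 bids 4 and Firm 2 bids 4.
Bid 10: wins, pays 6, utility 10 - 6 = 4.
Bid 9: wins, pays 5, utility 10 - 5 = 5.
So bidding 9 beats truth here (5 > 4).

9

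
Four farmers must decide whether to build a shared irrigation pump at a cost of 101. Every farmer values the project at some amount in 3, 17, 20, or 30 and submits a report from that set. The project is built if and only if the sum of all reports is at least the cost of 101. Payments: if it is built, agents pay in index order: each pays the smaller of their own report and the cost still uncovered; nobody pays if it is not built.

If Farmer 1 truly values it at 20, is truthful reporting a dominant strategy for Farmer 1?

Consider the case where Farmer 2 reports 30, Farmer 3 reports 30 and Farmer 4 reports 30.
Truthful report 20: project built, pays 20, utility 20 - 20 = 0.
Report 17 instead: project built, pays 17, utility 20 - 17 = 3.
Since 3 > 0, reporting 17 is strictly better here, so truthful reporting is not dominant.

No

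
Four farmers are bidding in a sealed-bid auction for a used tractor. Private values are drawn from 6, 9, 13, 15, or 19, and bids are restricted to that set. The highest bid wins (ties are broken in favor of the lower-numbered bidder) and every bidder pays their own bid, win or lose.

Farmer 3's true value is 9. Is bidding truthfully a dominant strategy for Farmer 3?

No

Consider the case where Farmer 1 bids 6, Farmer 2 bids 6 and Farmer 4 bids 13.
Truthful bid 9: loses but pays 9, utility -9.
Bid 6 instead: loses but pays 6, utility -6.
Since -6 > -9, bidding 6 is strictly better here, so truthful bidding is not dominant.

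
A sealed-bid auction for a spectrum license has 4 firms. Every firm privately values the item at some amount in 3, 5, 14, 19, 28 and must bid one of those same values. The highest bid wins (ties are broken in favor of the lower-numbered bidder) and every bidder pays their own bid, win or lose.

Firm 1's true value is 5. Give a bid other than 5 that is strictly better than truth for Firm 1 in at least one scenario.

3

Suppose Firm 2 bids 3, Firm 3 bids 3 and Firm 4 bids 3.
Bid 5: wins, pays 5, utility 5 - 5 = 0.
Bid 3: wins, pays 3, utility 5 - 3 = 2.
So bidding 3 beats truth here (2 > 0).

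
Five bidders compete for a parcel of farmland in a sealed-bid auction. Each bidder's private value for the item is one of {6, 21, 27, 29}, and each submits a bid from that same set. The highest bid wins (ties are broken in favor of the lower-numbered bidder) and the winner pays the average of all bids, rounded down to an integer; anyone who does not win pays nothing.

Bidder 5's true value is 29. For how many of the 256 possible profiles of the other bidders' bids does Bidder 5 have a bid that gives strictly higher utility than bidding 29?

Others bid (6, 6, 6, 6): truth gives 19; bid 21 gives 20 > 19. Violating.
Others bid (6, 6, 6, 21): truth gives 16; no alternative beats it.
Others bid (6, 6, 6, 27): truth gives 15; no alternative beats it.
(Checking all 256 profiles: 1 has a profitable deviation, 255 do not.)

1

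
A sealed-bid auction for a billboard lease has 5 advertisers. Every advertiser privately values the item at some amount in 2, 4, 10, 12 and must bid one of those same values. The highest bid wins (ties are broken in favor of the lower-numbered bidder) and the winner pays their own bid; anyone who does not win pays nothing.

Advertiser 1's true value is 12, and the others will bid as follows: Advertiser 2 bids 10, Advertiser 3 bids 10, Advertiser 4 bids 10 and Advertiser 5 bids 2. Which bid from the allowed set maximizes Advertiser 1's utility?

10

Bid 2: loses, pays 0, utility 0.
Bid 4: loses, pays 0, utility 0.
Bid 10: wins, pays 10, utility 12 - 10 = 2.
Bid 12: wins, pays 12, utility 12 - 12 = 0.
The best choice is 10 with utility 2.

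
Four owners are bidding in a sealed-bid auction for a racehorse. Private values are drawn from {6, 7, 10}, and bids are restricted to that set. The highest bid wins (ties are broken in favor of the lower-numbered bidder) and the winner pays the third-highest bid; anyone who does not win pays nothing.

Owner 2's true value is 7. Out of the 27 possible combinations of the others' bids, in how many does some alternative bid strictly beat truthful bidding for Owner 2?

Others bid (6, 6, 10): truth gives 0; bid 10 gives 1 > 0. Violating.
Others bid (6, 10, 6): truth gives 0; bid 10 gives 1 > 0. Violating.
Others bid (7, 6, 6): truth gives 0; bid 10 gives 1 > 0. Violating.
Others bid (6, 6, 6): truth gives 1; no alternative beats it.
Others bid (6, 6, 7): truth gives 1; no alternative beats it.
(Checking all 27 profiles: 3 have a profitable deviation, 24 do not.)

3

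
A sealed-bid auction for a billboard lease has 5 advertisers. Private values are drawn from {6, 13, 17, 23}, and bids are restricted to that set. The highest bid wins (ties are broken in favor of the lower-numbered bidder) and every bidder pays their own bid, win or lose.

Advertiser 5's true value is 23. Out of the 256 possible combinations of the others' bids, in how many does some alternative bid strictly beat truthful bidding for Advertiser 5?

Others bid (6, 6, 6, 6): truth gives 0; bid 13 gives 10 > 0. Violating.
Others bid (6, 6, 6, 13): truth gives 0; bid 17 gives 6 > 0. Violating.
Others bid (6, 6, 6, 23): truth gives -23; bid 6 gives -6 > -23. Violating.
Others bid (6, 6, 13, 6): truth gives 0; bid 17 gives 6 > 0. Violating.
Others bid (6, 6, 6, 17): truth gives 0; no alternative beats it.
Others bid (6, 6, 13, 17): truth gives 0; no alternative beats it.
(Checking all 256 profiles: 191 have a profitable deviation, 65 do not.)

191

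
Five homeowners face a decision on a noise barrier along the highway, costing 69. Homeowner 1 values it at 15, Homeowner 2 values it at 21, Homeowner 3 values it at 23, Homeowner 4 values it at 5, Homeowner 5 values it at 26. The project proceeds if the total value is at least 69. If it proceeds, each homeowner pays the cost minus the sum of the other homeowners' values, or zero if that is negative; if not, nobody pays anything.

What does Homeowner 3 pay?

2

Total value 90 ≥ cost 69, so the project is built.
The other homeowners' values sum to 67.
Cost minus that sum is 69 - 67 = 2.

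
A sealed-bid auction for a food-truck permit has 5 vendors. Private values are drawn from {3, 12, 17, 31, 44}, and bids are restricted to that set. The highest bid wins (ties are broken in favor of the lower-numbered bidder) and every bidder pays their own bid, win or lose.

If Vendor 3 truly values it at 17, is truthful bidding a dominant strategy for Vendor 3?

No

Consider the case where Vendor 1 bids 3, Vendor 2 bids 3, Vendor 4 bids 3 and Vendor 5 bids 3.
Truthful bid 17: wins, pays 17, utility 17 - 17 = 0.
Bid 12 instead: wins, pays 12, utility 17 - 12 = 5.
Since 5 > 0, bidding 12 is strictly better here, so truthful bidding is not dominant.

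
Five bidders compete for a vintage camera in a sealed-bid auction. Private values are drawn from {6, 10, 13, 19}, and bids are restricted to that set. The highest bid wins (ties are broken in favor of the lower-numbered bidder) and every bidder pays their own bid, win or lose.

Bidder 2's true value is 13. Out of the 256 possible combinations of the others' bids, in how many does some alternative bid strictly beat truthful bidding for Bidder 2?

Others bid (6, 6, 6, 6): truth gives 0; bid 10 gives 3 > 0. Violating.
Others bid (6, 6, 6, 10): truth gives 0; bid 10 gives 3 > 0. Violating.
Others bid (6, 6, 6, 19): truth gives -13; bid 6 gives -6 > -13. Violating.
Others bid (6, 6, 10, 6): truth gives 0; bid 10 gives 3 > 0. Violating.
Others bid (6, 6, 6, 13): truth gives 0; no alternative beats it.
Others bid (6, 6, 10, 13): truth gives 0; no alternative beats it.
(Checking all 256 profiles: 210 have a profitable deviation, 46 do not.)

210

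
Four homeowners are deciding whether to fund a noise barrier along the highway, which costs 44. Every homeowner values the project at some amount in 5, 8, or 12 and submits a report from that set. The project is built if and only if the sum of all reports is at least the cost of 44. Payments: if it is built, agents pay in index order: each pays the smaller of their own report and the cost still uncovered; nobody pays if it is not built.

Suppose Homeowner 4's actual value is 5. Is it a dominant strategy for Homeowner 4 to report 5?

Yes

Check each profile of the others' reports and compare truth against every alternative report.
Others report (12, 12, 12): truth gives 0, best alternative gives -3.
Others report (5, 5, 5): truth gives 0, best alternative gives 0.
Others report (5, 5, 8): truth gives 0, best alternative gives 0.
Others report (5, 5, 12): truth gives 0, best alternative gives 0.
Others report (5, 8, 5): truth gives 0, best alternative gives 0.
Others report (5, 8, 8): truth gives 0, best alternative gives 0.
(Remaining 21 profiles checked similarly; truth is weakly best in each.)
In every case the truthful report is at least as good as any alternative, so it is a dominant strategy.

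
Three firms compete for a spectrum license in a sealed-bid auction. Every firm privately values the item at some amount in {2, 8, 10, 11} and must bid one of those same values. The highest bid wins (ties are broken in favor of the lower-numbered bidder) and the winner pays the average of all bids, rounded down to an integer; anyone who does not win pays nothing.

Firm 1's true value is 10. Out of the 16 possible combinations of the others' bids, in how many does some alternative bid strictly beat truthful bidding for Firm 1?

3

Others bid (2, 2): truth gives 6; bid 2 gives 8 > 6. Violating.
Others bid (2, 11): truth gives 0; bid 11 gives 2 > 0. Violating.
Others bid (11, 2): truth gives 0; bid 11 gives 2 > 0. Violating.
Others bid (2, 8): truth gives 4; no alternative beats it.
Others bid (2, 10): truth gives 3; no alternative beats it.
(Checking all 16 profiles: 3 have a profitable deviation, 13 do not.)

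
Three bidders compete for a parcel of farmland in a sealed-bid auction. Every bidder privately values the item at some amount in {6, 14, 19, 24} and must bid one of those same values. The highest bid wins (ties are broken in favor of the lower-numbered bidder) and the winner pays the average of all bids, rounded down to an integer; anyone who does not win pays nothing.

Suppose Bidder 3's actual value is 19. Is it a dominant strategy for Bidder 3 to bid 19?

No

Consider the case where Bidder 1 bids 6 and Bidder 2 bids 6.
Truthful bid 19: wins, pays 10, utility 19 - 10 = 9.
Bid 14 instead: wins, pays 8, utility 19 - 8 = 11.
Since 11 > 9, bidding 14 is strictly better here, so truthful bidding is not dominant.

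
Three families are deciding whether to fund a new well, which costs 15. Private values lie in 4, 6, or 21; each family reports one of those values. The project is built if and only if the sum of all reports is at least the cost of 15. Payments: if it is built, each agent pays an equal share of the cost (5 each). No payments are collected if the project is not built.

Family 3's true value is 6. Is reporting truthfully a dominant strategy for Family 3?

Consider the case where Family 1 reports 4 and Family 2 reports 4.
Truthful report 6: project not built, utility 0.
Report 21 instead: project built, pays 5, utility 6 - 5 = 1.
Since 1 > 0, reporting 21 is strictly better here, so truthful reporting is not dominant.

No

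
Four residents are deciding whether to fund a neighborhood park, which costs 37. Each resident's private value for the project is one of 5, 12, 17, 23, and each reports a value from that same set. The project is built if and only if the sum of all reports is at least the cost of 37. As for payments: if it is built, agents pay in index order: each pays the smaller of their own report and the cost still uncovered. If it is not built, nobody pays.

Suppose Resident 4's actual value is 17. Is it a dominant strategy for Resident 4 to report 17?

Check each profile of the others' reports and compare truth against every alternative report.
Others report (5, 12, 23): truth gives 17, best alternative gives 17.
Others report (5, 17, 17): truth gives 17, best alternative gives 17.
Others report (5, 17, 23): truth gives 17, best alternative gives 17.
Others report (5, 23, 12): truth gives 17, best alternative gives 17.
Others report (5, 23, 17): truth gives 17, best alternative gives 17.
Others report (5, 23, 23): truth gives 17, best alternative gives 17.
(Remaining 58 profiles checked similarly; truth is weakly best in each.)
In every case the truthful report is at least as good as any alternative, so it is a dominant strategy.

Yes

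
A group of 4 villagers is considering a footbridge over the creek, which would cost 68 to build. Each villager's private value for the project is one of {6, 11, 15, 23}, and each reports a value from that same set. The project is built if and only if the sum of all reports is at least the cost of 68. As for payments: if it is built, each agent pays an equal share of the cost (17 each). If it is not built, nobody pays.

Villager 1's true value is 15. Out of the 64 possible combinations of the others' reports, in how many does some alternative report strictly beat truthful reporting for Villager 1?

9

Others report (11, 23, 23): truth gives -2; report 6 gives 0 > -2. Violating.
Others report (15, 15, 23): truth gives -2; report 6 gives 0 > -2. Violating.
Others report (15, 23, 15): truth gives -2; report 6 gives 0 > -2. Violating.
Others report (15, 23, 23): truth gives -2; report 6 gives 0 > -2. Violating.
Others report (6, 6, 6): truth gives 0; no alternative beats it.
Others report (6, 6, 11): truth gives 0; no alternative beats it.
(Checking all 64 profiles: 9 have a profitable deviation, 55 do not.)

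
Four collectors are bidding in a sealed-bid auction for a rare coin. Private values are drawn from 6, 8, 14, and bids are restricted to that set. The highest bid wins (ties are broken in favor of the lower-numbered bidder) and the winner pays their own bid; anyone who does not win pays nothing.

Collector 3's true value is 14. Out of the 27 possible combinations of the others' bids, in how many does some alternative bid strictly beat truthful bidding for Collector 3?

2

Others bid (6, 6, 6): truth gives 0; bid 8 gives 6 > 0. Violating.
Others bid (6, 6, 8): truth gives 0; bid 8 gives 6 > 0. Violating.
Others bid (6, 6, 14): truth gives 0; no alternative beats it.
Others bid (6, 8, 6): truth gives 0; no alternative beats it.
(Checking all 27 profiles: 2 have a profitable deviation, 25 do not.)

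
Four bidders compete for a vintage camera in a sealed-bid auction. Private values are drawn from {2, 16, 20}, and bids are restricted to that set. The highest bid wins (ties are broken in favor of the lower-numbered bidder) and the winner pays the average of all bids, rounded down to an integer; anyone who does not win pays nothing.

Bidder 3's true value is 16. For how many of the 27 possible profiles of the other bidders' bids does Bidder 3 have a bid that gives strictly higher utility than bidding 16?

Others bid (2, 2, 20): truth gives 0; bid 20 gives 5 > 0. Violating.
Others bid (2, 16, 2): truth gives 0; bid 20 gives 6 > 0. Violating.
Others bid (2, 16, 16): truth gives 0; bid 20 gives 3 > 0. Violating.
Others bid (2, 16, 20): truth gives 0; bid 20 gives 2 > 0. Violating.
Others bid (2, 2, 2): truth gives 11; no alternative beats it.
Others bid (2, 2, 16): truth gives 7; no alternative beats it.
(Checking all 27 profiles: 8 have a profitable deviation, 19 do not.)

8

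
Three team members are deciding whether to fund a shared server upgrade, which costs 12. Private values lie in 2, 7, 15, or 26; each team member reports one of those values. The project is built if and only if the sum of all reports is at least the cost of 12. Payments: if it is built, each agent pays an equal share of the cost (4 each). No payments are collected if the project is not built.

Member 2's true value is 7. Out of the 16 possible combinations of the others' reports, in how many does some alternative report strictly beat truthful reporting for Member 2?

Others report (2, 2): truth gives 0; report 15 gives 3 > 0. Violating.
Others report (2, 7): truth gives 3; no alternative beats it.
Others report (2, 15): truth gives 3; no alternative beats it.
(Checking all 16 profiles: 1 has a profitable deviation, 15 do not.)

1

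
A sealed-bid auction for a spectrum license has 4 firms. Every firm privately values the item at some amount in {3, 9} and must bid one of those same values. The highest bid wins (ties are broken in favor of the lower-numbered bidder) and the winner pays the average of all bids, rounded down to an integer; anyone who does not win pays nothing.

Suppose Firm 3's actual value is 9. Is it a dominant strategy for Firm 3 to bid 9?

Check each profile of the others' bids and compare truth against every alternative bid.
Others bid (3, 3, 3): truth gives 5, best alternative gives 0.
Others bid (3, 3, 9): truth gives 3, best alternative gives 0.
Others bid (3, 9, 3): truth gives 0, best alternative gives 0.
Others bid (3, 9, 9): truth gives 0, best alternative gives 0.
Others bid (9, 3, 3): truth gives 0, best alternative gives 0.
Others bid (9, 3, 9): truth gives 0, best alternative gives 0.
(Remaining 2 profiles checked similarly; truth is weakly best in each.)
In every case the truthful bid is at least as good as any alternative, so it is a dominant strategy.

Yes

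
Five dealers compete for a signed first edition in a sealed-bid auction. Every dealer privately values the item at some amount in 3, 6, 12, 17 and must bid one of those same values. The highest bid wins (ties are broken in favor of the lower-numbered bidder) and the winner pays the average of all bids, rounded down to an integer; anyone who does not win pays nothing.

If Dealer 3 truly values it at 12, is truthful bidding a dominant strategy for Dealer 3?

No

Consider the case where Dealer 1 bids 3, Dealer 2 bids 3, Dealer 4 bids 3 and Dealer 5 bids 3.
Truthful bid 12: wins, pays 4, utility 12 - 4 = 8.
Bid 6 instead: wins, pays 3, utility 12 - 3 = 9.
Since 9 > 8, bidding 6 is strictly better here, so truthful bidding is not dominant.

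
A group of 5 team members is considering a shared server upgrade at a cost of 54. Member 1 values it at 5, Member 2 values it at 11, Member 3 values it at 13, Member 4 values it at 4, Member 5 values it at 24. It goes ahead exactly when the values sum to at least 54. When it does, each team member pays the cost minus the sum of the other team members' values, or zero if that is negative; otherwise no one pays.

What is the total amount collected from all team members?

42

Total value 57 ≥ cost 54, so it is built.
Member 1: others sum to 52; max(0, 54 - 52) = 2.
Member 2: others sum to 46; max(0, 54 - 46) = 8.
Member 3: others sum to 44; max(0, 54 - 44) = 10.
Member 4: others sum to 53; max(0, 54 - 53) = 1.
Member 5: others sum to 33; max(0, 54 - 33) = 21.
Total collected = 2 + 8 + 10 + 1 + 21 = 42.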